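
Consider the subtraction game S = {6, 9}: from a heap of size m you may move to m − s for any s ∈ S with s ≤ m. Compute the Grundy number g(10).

1

Grundy values for subtraction set {6, 9}:
k:     0  1  2  3  4  5  6  7  8  9 10
g(k):  0  0  0  0  0  0  1  1  1  1  1
So g(10) = 1.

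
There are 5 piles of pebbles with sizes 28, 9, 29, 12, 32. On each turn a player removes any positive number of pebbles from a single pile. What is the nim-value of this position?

Write each in binary and XOR column by column:
  011100  (28)
  001001  (9)
  011101  (29)
  001100  (12)
  100000  (32)
  ------
  100100  (36)

36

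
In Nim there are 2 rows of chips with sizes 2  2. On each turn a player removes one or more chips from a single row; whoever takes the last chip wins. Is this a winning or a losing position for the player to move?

Losing position

Compute the nim-sum pairwise:
2 ⊕ 2 = 0
The nim-sum is 0, so this is a P-position: the player to move is in a losing position under optimal play.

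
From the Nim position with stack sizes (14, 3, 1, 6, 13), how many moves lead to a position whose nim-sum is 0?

Compute the nim-sum pairwise:
14 ⊕ 3 = 13
13 ⊕ 1 = 12
12 ⊕ 6 = 10
10 ⊕ 13 = 7
The overall nim-sum is X = 7. A stack of size p has a winning move iff p XOR X < p (reduce it to p XOR X).
  14: 14 XOR 7 = 9 < 14 — winning move (to 9).
  3: 3 XOR 7 = 4 ≥ 3 — no move.
  1: 1 XOR 7 = 6 ≥ 1 — no move.
  6: 6 XOR 7 = 1 < 6 — winning move (to 1).
  13: 13 XOR 7 = 10 < 13 — winning move (to 10).
That gives 3 winning moves.

3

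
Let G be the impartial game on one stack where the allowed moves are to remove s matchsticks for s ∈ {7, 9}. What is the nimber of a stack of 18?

Build the Grundy sequence with g(k) = mex{g(k−s) : s ∈ {7, 9}, s ≤ k}:
k:     0  1  2  3  4  5  6  7  8  9 10 11 12 13 14 15 16 17 18
g(k):  0  0  0  0  0  0  0  1  1  1  1  1  1  1  2  2  0  0  0
So g(18) = 0.

0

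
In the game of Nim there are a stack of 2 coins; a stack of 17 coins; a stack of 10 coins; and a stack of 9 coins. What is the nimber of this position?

16

Nim-sum: 2 ⊕ 17 ⊕ 10 ⊕ 9 = 16.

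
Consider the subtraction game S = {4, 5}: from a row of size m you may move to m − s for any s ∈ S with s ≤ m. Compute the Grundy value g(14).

1

Grundy values for subtraction set {4, 5}:
k:     0  1  2  3  4  5  6  7  8  9 10 11 12 13 14
g(k):  0  0  0  0  1  1  1  1  2  0  0  0  0  1  1
So g(14) = 1.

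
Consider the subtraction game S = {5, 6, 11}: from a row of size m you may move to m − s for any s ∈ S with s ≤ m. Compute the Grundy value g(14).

2

Compute g(0), g(1), … for moves {5, 6, 11}:
g(0) = mex{} = 0
g(1) = mex{} = 0
g(2) = mex{} = 0
g(3) = mex{} = 0
g(4) = mex{} = 0
g(5) = mex{0} = 1
g(6) = mex{0} = 1
g(7) = mex{0} = 1
g(8) = mex{0} = 1
g(9) = mex{0} = 1
g(10) = mex{0,1} = 2
g(11) = mex{0,1} = 2
g(12) = mex{0,1} = 2
g(13) = mex{0,1} = 2
g(14) = mex{0,1} = 2
So g(14) = 2.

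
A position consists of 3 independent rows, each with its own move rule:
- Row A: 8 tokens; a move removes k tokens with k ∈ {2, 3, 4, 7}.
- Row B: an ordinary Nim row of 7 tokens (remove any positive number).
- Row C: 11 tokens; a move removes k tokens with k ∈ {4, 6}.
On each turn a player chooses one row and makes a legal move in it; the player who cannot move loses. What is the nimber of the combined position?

6

For row A, compute g(0), g(1), … with moves {2, 3, 4, 7}:
g(0) = mex{} = 0
g(1) = mex{} = 0
g(2) = mex{0} = 1
g(3) = mex{0} = 1
g(4) = mex{0,1} = 2
g(5) = mex{0,1} = 2
g(6) = mex{1,2} = 0
g(7) = mex{0,1,2} = 3
g(8) = mex{0,2} = 1
So g(8) = 1.
Row B is a plain Nim row of size 7, so its Grundy value is 7.
Build the Grundy sequence for row C with g(k) = mex{g(k−s) : s ∈ {4, 6}, s ≤ k}:
k:     0  1  2  3  4  5  6  7  8  9 10 11
g(k):  0  0  0  0  1  1  1  1  2  2  0  0
So g(11) = 0.
By the Sprague-Grundy theorem, the Grundy value of a sum of independent games is the XOR of the component values.
Combined value = 1 ⊕ 7 ⊕ 0 = 6.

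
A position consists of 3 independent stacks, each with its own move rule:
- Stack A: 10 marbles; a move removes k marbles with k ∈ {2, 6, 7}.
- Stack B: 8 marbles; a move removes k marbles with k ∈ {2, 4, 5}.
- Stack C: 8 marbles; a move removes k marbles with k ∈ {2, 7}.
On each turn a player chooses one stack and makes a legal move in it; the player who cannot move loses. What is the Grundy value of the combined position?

For stack A, compute g(0), g(1), … with moves {2, 6, 7}:
g(0) = mex{} = 0
g(1) = mex{} = 0
g(2) = mex{0} = 1
g(3) = mex{0} = 1
g(4) = mex{1} = 0
g(5) = mex{1} = 0
g(6) = mex{0} = 1
g(7) = mex{0} = 1
g(8) = mex{0,1} = 2
g(9) = mex{1} = 0
g(10) = mex{0,1,2} = 3
So g(10) = 3.
For stack B, compute g(0), g(1), … with moves {2, 4, 5}:
k:     0  1  2  3  4  5  6  7  8
g(k):  0  0  1  1  2  2  3  0  0
So g(8) = 0.
For stack C, compute g(0), g(1), … with moves {2, 7}:
k:     0  1  2  3  4  5  6  7  8
g(k):  0  0  1  1  0  0  1  1  2
So g(8) = 2.
The value of a disjunctive sum is the nim-sum of the parts.
Combined value = 3 XOR 0 XOR 2 = 1.

1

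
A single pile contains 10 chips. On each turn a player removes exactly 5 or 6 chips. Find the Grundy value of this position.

2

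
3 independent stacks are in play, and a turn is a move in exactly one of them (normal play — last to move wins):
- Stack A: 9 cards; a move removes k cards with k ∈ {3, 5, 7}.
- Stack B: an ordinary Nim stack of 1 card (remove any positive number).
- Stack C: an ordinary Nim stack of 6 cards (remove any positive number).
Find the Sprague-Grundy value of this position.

Grundy values for stack A (subtraction set {3, 5, 7}):
g(0) = mex{} = 0
g(1) = mex{} = 0
g(2) = mex{} = 0
g(3) = mex{0} = 1
g(4) = mex{0} = 1
g(5) = mex{0} = 1
g(6) = mex{0,1} = 2
g(7) = mex{0,1} = 2
g(8) = mex{0,1} = 2
g(9) = mex{0,1,2} = 3
So g(9) = 3.
Stack B is a plain Nim stack of size 1, so its Grundy value is 1.
Stack C is a plain Nim stack of size 6, so its Grundy value is 6.
The value of a disjunctive sum is the nim-sum of the parts.
Combined value = 3 XOR 1 XOR 6 = 4.

4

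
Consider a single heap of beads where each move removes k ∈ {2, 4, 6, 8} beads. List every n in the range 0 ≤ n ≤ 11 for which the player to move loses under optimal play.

0, 1, 10, 11

Build the Grundy sequence with g(k) = mex{g(k−s) : s ∈ {2, 4, 6, 8}, s ≤ k}:
k:     0  1  2  3  4  5  6  7  8  9 10 11
g(k):  0  0  1  1  2  2  3  3  4  4  0  0
The P-positions (g = 0) in 0..11 are 0, 1, 10, 11.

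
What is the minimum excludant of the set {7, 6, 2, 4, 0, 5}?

1

0 is in the set but 1 is not, so the mex is 1.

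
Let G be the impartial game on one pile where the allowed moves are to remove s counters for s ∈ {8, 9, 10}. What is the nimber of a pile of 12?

1

Build the Grundy sequence with g(k) = mex{g(k−s) : s ∈ {8, 9, 10}, s ≤ k}:
k:     0  1  2  3  4  5  6  7  8  9 10 11 12
g(k):  0  0  0  0  0  0  0  0  1  1  1  1  1
So g(12) = 1.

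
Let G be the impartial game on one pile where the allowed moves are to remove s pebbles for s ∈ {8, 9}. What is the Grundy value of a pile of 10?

Build the Grundy sequence with g(k) = mex{g(k−s) : s ∈ {8, 9}, s ≤ k}:
k:     0  1  2  3  4  5  6  7  8  9 10
g(k):  0  0  0  0  0  0  0  0  1  1  1
So g(10) = 1.

1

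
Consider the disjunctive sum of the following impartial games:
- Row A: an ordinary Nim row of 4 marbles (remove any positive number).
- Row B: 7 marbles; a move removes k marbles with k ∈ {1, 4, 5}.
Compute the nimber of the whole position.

7

Row A is a plain Nim row of size 4, so its Grundy value is 4.
Grundy values for row B (subtraction set {1, 4, 5}):
k:     0  1  2  3  4  5  6  7
g(k):  0  1  0  1  2  3  2  3
So g(7) = 3.
The value of a disjunctive sum is the nim-sum of the parts.
Combined value = 4 ⊕ 3 = 7.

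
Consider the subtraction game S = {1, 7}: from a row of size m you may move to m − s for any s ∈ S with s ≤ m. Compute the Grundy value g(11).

Grundy values for subtraction set {1, 7}:
k:     0  1  2  3  4  5  6  7  8  9 10 11
g(k):  0  1  0  1  0  1  0  1  0  1  0  1
So g(11) = 1.

1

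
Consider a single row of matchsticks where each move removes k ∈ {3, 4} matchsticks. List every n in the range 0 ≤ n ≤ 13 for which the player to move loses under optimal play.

Build the Grundy sequence with g(k) = mex{g(k−s) : s ∈ {3, 4}, s ≤ k}:
k:     0  1  2  3  4  5  6  7  8  9 10 11 12 13
g(k):  0  0  0  1  1  1  2  0  0  0  1  1  1  2
The P-positions (g = 0) in 0..13 are 0, 1, 2, 7, 8, 9.

0, 1, 2, 7, 8, 9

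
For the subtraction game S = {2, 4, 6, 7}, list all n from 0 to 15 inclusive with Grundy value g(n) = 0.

Compute g(0), g(1), … for moves {2, 4, 6, 7}:
k:     0  1  2  3  4  5  6  7  8  9 10 11 12 13 14 15
g(k):  0  0  1  1  2  2  3  3  4  0  0  1  1  2  2  3
The P-positions (g = 0) in 0..15 are 0, 1, 9, 10.

0, 1, 9, 10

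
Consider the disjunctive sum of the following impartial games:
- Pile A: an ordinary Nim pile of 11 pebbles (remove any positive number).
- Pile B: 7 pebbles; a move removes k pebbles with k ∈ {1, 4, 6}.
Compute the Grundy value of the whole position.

Pile A is a plain Nim pile of size 11, so its Grundy value is 11.
Grundy values for pile B (subtraction set {1, 4, 6}):
g(0) = mex{} = 0
g(1) = mex{0} = 1
g(2) = mex{1} = 0
g(3) = mex{0} = 1
g(4) = mex{0,1} = 2
g(5) = mex{1,2} = 0
g(6) = mex{0} = 1
g(7) = mex{1} = 0
So g(7) = 0.
The value of a disjunctive sum is the nim-sum of the parts.
Combined value = 11 XOR 0 = 11.

11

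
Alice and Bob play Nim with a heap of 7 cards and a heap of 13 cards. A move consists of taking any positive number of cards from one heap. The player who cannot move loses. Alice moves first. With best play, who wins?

Alice wins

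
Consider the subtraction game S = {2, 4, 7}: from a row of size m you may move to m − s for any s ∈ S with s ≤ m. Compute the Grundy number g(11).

1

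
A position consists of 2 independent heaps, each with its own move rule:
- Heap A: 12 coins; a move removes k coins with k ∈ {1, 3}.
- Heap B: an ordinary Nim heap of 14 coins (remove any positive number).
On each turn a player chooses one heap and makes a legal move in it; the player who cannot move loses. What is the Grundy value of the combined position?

For heap A, compute g(0), g(1), … with moves {1, 3}:
g(0) = mex{} = 0
g(1) = mex{0} = 1
g(2) = mex{1} = 0
g(3) = mex{0} = 1
g(4) = mex{1} = 0
g(5) = mex{0} = 1
g(6) = mex{1} = 0
g(7) = mex{0} = 1
g(8) = mex{1} = 0
g(9) = mex{0} = 1
g(10) = mex{1} = 0
g(11) = mex{0} = 1
g(12) = mex{1} = 0
So g(12) = 0.
Heap B is a plain Nim heap of size 14, so its Grundy value is 14.
By the Sprague-Grundy theorem, the Grundy value of a sum of independent games is the XOR of the component values.
Combined value = 0 ⊕ 14 = 14.

14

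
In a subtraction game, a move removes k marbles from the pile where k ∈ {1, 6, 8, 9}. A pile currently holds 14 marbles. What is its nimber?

0

Grundy values for subtraction set {1, 6, 8, 9}:
g(0) = mex{} = 0
g(1) = mex{0} = 1
g(2) = mex{1} = 0
g(3) = mex{0} = 1
g(4) = mex{1} = 0
g(5) = mex{0} = 1
g(6) = mex{0,1} = 2
g(7) = mex{1,2} = 0
g(8) = mex{0} = 1
g(9) = mex{0,1} = 2
g(10) = mex{0,1,2} = 3
g(11) = mex{0,1,3} = 2
g(12) = mex{0,1,2} = 3
g(13) = mex{0,1,3} = 2
g(14) = mex{1,2} = 0
So g(14) = 0.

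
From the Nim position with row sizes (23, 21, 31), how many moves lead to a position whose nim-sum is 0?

3

Compute the nim-sum pairwise:
23 ^ 21 = 2
2 ^ 31 = 29
The overall nim-sum is X = 29. A row of size p has a winning move iff p XOR X < p (reduce it to p XOR X).
  23: 23 XOR 29 = 10 < 23 — winning move (to 10).
  21: 21 XOR 29 = 8 < 21 — winning move (to 8).
  31: 31 XOR 29 = 2 < 31 — winning move (to 2).
That gives 3 winning moves.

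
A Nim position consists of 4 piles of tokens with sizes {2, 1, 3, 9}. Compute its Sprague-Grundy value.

9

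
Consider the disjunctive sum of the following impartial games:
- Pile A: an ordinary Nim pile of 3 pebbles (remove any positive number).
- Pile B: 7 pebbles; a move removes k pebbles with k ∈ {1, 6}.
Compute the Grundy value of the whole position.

Pile A is a plain Nim pile of size 3, so its Grundy value is 3.
Build the Grundy sequence for pile B with g(k) = mex{g(k−s) : s ∈ {1, 6}, s ≤ k}:
g(0) = mex{} = 0
g(1) = mex{0} = 1
g(2) = mex{1} = 0
g(3) = mex{0} = 1
g(4) = mex{1} = 0
g(5) = mex{0} = 1
g(6) = mex{0,1} = 2
g(7) = mex{1,2} = 0
So g(7) = 0.
The value of a disjunctive sum is the nim-sum of the parts.
Combined value = 3 ⊕ 0 = 3.

3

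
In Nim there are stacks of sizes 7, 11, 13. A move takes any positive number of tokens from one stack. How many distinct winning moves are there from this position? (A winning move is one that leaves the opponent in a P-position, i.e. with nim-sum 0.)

Write each in binary and XOR column by column:
  0111  (7)
  1011  (11)
  1101  (13)
  ----
  0001  (1)
The overall nim-sum is X = 1. A stack of size p has a winning move iff p XOR X < p (reduce it to p XOR X).
  7: 7 XOR 1 = 6 < 7 — winning move (to 6).
  11: 11 XOR 1 = 10 < 11 — winning move (to 10).
  13: 13 XOR 1 = 12 < 13 — winning move (to 12).
That gives 3 winning moves.

3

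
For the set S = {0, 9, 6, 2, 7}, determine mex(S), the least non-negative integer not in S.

0 is in the set but 1 is not, so the mex is 1.

1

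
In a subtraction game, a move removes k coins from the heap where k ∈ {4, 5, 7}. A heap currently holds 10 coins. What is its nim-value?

Build the Grundy sequence with g(k) = mex{g(k−s) : s ∈ {4, 5, 7}, s ≤ k}:
k:     0  1  2  3  4  5  6  7  8  9 10
g(k):  0  0  0  0  1  1  1  1  2  2  2
So g(10) = 2.

2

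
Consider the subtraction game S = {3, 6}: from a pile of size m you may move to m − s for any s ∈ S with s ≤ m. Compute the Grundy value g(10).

0

Build the Grundy sequence with g(k) = mex{g(k−s) : s ∈ {3, 6}, s ≤ k}:
k:     0  1  2  3  4  5  6  7  8  9 10
g(k):  0  0  0  1  1  1  2  2  2  0  0
So g(10) = 0.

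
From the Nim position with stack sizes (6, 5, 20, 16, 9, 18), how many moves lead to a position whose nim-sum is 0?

3

Bitwise XOR of the heap sizes:
  00110  (6)
  00101  (5)
  10100  (20)
  10000  (16)
  01001  (9)
  10010  (18)
  -----
  11100  (28)
The overall nim-sum is X = 28. A stack of size p has a winning move iff p XOR X < p (reduce it to p XOR X).
  6: 6 XOR 28 = 26 ≥ 6 — no move.
  5: 5 XOR 28 = 25 ≥ 5 — no move.
  20: 20 XOR 28 = 8 < 20 — winning move (to 8).
  16: 16 XOR 28 = 12 < 16 — winning move (to 12).
  9: 9 XOR 28 = 21 ≥ 9 — no move.
  18: 18 XOR 28 = 14 < 18 — winning move (to 14).
That gives 3 winning moves.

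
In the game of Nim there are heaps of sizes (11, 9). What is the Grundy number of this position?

2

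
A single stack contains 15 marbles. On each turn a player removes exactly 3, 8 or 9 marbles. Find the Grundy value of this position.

1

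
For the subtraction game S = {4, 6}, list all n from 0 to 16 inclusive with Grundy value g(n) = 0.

0, 1, 2, 3, 10, 11, 12, 13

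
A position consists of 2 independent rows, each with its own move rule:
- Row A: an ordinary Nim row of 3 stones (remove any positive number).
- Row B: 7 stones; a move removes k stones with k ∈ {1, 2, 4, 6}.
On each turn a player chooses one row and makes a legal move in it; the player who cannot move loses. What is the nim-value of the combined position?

Row A is a plain Nim row of size 3, so its Grundy value is 3.
For row B, compute g(0), g(1), … with moves {1, 2, 4, 6}:
g(0) = mex{} = 0
g(1) = mex{0} = 1
g(2) = mex{0,1} = 2
g(3) = mex{1,2} = 0
g(4) = mex{0,2} = 1
g(5) = mex{0,1} = 2
g(6) = mex{0,1,2} = 3
g(7) = mex{0,1,2,3} = 4
So g(7) = 4.
By the Sprague-Grundy theorem, the Grundy value of a sum of independent games is the XOR of the component values.
Combined value = 3 ⊕ 4 = 7.

7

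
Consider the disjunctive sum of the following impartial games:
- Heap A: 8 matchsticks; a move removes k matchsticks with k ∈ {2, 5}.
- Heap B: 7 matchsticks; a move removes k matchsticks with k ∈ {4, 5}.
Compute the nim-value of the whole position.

Build the Grundy sequence for heap A with g(k) = mex{g(k−s) : s ∈ {2, 5}, s ≤ k}:
k:     0  1  2  3  4  5  6  7  8
g(k):  0  0  1  1  0  2  1  0  0
So g(8) = 0.
For heap B, compute g(0), g(1), … with moves {4, 5}:
g(0) = mex{} = 0
g(1) = mex{} = 0
g(2) = mex{} = 0
g(3) = mex{} = 0
g(4) = mex{0} = 1
g(5) = mex{0} = 1
g(6) = mex{0} = 1
g(7) = mex{0} = 1
So g(7) = 1.
By the Sprague-Grundy theorem, the Grundy value of a sum of independent games is the XOR of the component values.
Combined value = 0 ⊕ 1 = 1.

1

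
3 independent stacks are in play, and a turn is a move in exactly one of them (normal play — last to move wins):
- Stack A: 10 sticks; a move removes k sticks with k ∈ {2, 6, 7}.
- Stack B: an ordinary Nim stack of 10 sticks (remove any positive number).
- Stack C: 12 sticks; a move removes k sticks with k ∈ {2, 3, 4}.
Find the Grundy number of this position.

9

For stack A, compute g(0), g(1), … with moves {2, 6, 7}:
g(0) = mex{} = 0
g(1) = mex{} = 0
g(2) = mex{0} = 1
g(3) = mex{0} = 1
g(4) = mex{1} = 0
g(5) = mex{1} = 0
g(6) = mex{0} = 1
g(7) = mex{0} = 1
g(8) = mex{0,1} = 2
g(9) = mex{1} = 0
g(10) = mex{0,1,2} = 3
So g(10) = 3.
Stack B is a plain Nim stack of size 10, so its Grundy value is 10.
For stack C, compute g(0), g(1), … with moves {2, 3, 4}:
k:     0  1  2  3  4  5  6  7  8  9 10 11 12
g(k):  0  0  1  1  2  2  0  0  1  1  2  2  0
So g(12) = 0.
By the Sprague-Grundy theorem, the Grundy value of a sum of independent games is the XOR of the component values.
Combined value = 3 XOR 10 XOR 0 = 9.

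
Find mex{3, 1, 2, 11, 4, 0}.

The values 0, 1, 2, 3, 4 are all present; 5 is the first non-negative integer missing from the set.

5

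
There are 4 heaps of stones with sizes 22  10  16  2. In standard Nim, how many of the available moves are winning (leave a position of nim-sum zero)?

1

Nim-sum: 22 ⊕ 10 ⊕ 16 ⊕ 2 = 14.
The overall nim-sum is X = 14. A heap of size p has a winning move iff p XOR X < p (reduce it to p XOR X).
  22: 22 XOR 14 = 24 ≥ 22 — no move.
  10: 10 XOR 14 = 4 < 10 — winning move (to 4).
  16: 16 XOR 14 = 30 ≥ 16 — no move.
  2: 2 XOR 14 = 12 ≥ 2 — no move.
That gives 1 winning move.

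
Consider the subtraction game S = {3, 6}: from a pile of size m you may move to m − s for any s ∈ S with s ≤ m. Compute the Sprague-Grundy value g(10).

0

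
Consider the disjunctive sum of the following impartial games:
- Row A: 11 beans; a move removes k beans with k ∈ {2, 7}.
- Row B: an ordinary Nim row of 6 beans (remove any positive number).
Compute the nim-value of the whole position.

Grundy values for row A (subtraction set {2, 7}):
k:     0  1  2  3  4  5  6  7  8  9 10 11
g(k):  0  0  1  1  0  0  1  1  2  0  0  1
So g(11) = 1.
Row B is a plain Nim row of size 6, so its Grundy value is 6.
By the Sprague-Grundy theorem, the Grundy value of a sum of independent games is the XOR of the component values.
Combined value = 1 ⊕ 6 = 7.

7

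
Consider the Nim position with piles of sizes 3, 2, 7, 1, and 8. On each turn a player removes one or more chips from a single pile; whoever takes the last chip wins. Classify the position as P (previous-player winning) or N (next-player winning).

N-position

In binary:
  0011  (3)
  0010  (2)
  0111  (7)
  0001  (1)
  1000  (8)
  ----
  1111  (15)
The nim-sum is 15 ≠ 0, so this is an N-position: the player to move can win.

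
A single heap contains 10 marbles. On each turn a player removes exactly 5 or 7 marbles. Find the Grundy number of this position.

Compute g(0), g(1), … for moves {5, 7}:
g(0) = mex{} = 0
g(1) = mex{} = 0
g(2) = mex{} = 0
g(3) = mex{} = 0
g(4) = mex{} = 0
g(5) = mex{0} = 1
g(6) = mex{0} = 1
g(7) = mex{0} = 1
g(8) = mex{0} = 1
g(9) = mex{0} = 1
g(10) = mex{0,1} = 2
So g(10) = 2.

2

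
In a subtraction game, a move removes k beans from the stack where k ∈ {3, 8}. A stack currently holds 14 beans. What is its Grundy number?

1

Compute g(0), g(1), … for moves {3, 8}:
g(0) = mex{} = 0
g(1) = mex{} = 0
g(2) = mex{} = 0
g(3) = mex{0} = 1
g(4) = mex{0} = 1
g(5) = mex{0} = 1
g(6) = mex{1} = 0
g(7) = mex{1} = 0
g(8) = mex{0,1} = 2
g(9) = mex{0} = 1
g(10) = mex{0} = 1
g(11) = mex{1,2} = 0
g(12) = mex{1} = 0
g(13) = mex{1} = 0
g(14) = mex{0} = 1
So g(14) = 1.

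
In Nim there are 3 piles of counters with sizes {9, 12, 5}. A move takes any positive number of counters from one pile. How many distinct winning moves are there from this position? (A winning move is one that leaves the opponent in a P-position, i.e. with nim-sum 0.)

0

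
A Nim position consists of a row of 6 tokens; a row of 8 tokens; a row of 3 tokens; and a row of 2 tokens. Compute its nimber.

15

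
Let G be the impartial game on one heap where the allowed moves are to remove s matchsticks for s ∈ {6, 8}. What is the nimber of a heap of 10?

Grundy values for subtraction set {6, 8}:
k:     0  1  2  3  4  5  6  7  8  9 10
g(k):  0  0  0  0  0  0  1  1  1  1  1
So g(10) = 1.

1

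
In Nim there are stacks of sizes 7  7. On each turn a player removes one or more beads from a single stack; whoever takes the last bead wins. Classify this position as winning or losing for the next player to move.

Losing position

In binary:
  111  (7)
  111  (7)
  ---
  000  (0)
The nim-sum is 0, so this is a P-position: the player to move is in a losing position under optimal play.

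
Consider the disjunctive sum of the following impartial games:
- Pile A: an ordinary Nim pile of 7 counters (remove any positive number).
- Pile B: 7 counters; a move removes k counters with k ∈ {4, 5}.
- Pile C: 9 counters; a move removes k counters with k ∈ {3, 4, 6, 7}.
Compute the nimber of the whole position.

Pile A is a plain Nim pile of size 7, so its Grundy value is 7.
Build the Grundy sequence for pile B with g(k) = mex{g(k−s) : s ∈ {4, 5}, s ≤ k}:
k:     0  1  2  3  4  5  6  7
g(k):  0  0  0  0  1  1  1  1
So g(7) = 1.
Grundy values for pile C (subtraction set {3, 4, 6, 7}):
g(0) = mex{} = 0
g(1) = mex{} = 0
g(2) = mex{} = 0
g(3) = mex{0} = 1
g(4) = mex{0} = 1
g(5) = mex{0} = 1
g(6) = mex{0,1} = 2
g(7) = mex{0,1} = 2
g(8) = mex{0,1} = 2
g(9) = mex{0,1,2} = 3
So g(9) = 3.
By the Sprague-Grundy theorem, the Grundy value of a sum of independent games is the XOR of the component values.
Combined value = 7 ⊕ 1 ⊕ 3 = 5.

5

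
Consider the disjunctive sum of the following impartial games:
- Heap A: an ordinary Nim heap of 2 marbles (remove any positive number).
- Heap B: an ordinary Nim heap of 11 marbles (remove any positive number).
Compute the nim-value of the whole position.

9

Heap A is a plain Nim heap of size 2, so its Grundy value is 2.
Heap B is a plain Nim heap of size 11, so its Grundy value is 11.
By the Sprague-Grundy theorem, the Grundy value of a sum of independent games is the XOR of the component values.
Combined value = 2 XOR 11 = 9.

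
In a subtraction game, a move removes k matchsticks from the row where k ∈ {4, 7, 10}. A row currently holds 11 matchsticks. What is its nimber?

2

Build the Grundy sequence with g(k) = mex{g(k−s) : s ∈ {4, 7, 10}, s ≤ k}:
g(0) = mex{} = 0
g(1) = mex{} = 0
g(2) = mex{} = 0
g(3) = mex{} = 0
g(4) = mex{0} = 1
g(5) = mex{0} = 1
g(6) = mex{0} = 1
g(7) = mex{0} = 1
g(8) = mex{0,1} = 2
g(9) = mex{0,1} = 2
g(10) = mex{0,1} = 2
g(11) = mex{0,1} = 2
So g(11) = 2.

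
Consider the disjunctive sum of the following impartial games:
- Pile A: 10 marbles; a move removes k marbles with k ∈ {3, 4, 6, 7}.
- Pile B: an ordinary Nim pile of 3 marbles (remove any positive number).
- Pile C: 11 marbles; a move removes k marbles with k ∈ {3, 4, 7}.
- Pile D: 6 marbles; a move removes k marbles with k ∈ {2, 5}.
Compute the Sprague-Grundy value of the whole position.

Grundy values for pile A (subtraction set {3, 4, 6, 7}):
k:     0  1  2  3  4  5  6  7  8  9 10
g(k):  0  0  0  1  1  1  2  2  2  3  0
So g(10) = 0.
Pile B is a plain Nim pile of size 3, so its Grundy value is 3.
Grundy values for pile C (subtraction set {3, 4, 7}):
g(0) = mex{} = 0
g(1) = mex{} = 0
g(2) = mex{} = 0
g(3) = mex{0} = 1
g(4) = mex{0} = 1
g(5) = mex{0} = 1
g(6) = mex{0,1} = 2
g(7) = mex{0,1} = 2
g(8) = mex{0,1} = 2
g(9) = mex{0,1,2} = 3
g(10) = mex{1,2} = 0
g(11) = mex{1,2} = 0
So g(11) = 0.
Grundy values for pile D (subtraction set {2, 5}):
g(0) = mex{} = 0
g(1) = mex{} = 0
g(2) = mex{0} = 1
g(3) = mex{0} = 1
g(4) = mex{1} = 0
g(5) = mex{0,1} = 2
g(6) = mex{0} = 1
So g(6) = 1.
By the Sprague-Grundy theorem, the Grundy value of a sum of independent games is the XOR of the component values.
Combined value = 0 XOR 3 XOR 0 XOR 1 = 2.

2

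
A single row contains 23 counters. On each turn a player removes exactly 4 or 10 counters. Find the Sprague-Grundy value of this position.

Build the Grundy sequence with g(k) = mex{g(k−s) : s ∈ {4, 10}, s ≤ k}:
k:     0  1  2  3  4  5  6  7  8  9 10 11 12 13 14 15 16 17 18 19 20 21 22 23
g(k):  0  0  0  0  1  1  1  1  0  0  2  2  1  1  0  0  0  0  1  1  1  1  0  0
So g(23) = 0.

0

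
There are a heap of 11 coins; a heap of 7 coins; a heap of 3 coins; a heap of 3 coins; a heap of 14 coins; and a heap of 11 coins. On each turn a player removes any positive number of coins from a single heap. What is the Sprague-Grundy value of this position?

9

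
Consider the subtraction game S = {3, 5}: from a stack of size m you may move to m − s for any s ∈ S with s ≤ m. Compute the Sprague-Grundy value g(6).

2

Grundy values for subtraction set {3, 5}:
k:     0  1  2  3  4  5  6
g(k):  0  0  0  1  1  1  2
So g(6) = 2.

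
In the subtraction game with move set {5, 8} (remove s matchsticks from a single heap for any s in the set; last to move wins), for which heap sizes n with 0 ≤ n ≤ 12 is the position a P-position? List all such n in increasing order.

Grundy values for subtraction set {5, 8}:
g(0) = mex{} = 0
g(1) = mex{} = 0
g(2) = mex{} = 0
g(3) = mex{} = 0
g(4) = mex{} = 0
g(5) = mex{0} = 1
g(6) = mex{0} = 1
g(7) = mex{0} = 1
g(8) = mex{0} = 1
g(9) = mex{0} = 1
g(10) = mex{0,1} = 2
g(11) = mex{0,1} = 2
g(12) = mex{0,1} = 2
The P-positions (g = 0) in 0..12 are 0, 1, 2, 3, 4.

0, 1, 2, 3, 4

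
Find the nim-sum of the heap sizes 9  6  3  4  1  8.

Nim-sum: 9 ^ 6 ^ 3 ^ 4 ^ 1 ^ 8 = 1.

1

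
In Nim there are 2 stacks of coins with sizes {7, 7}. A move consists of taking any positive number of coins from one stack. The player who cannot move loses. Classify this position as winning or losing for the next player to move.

Losing position

Nim-sum: 7 ^ 7 = 0.
The nim-sum is 0, so this is a P-position: the player to move is in a losing position under optimal play.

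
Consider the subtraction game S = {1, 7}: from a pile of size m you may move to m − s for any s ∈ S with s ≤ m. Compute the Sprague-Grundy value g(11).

Compute g(0), g(1), … for moves {1, 7}:
g(0) = mex{} = 0
g(1) = mex{0} = 1
g(2) = mex{1} = 0
g(3) = mex{0} = 1
g(4) = mex{1} = 0
g(5) = mex{0} = 1
g(6) = mex{1} = 0
g(7) = mex{0} = 1
g(8) = mex{1} = 0
g(9) = mex{0} = 1
g(10) = mex{1} = 0
g(11) = mex{0} = 1
So g(11) = 1.

1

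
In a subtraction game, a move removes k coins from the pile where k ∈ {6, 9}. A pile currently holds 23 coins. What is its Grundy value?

Grundy values for subtraction set {6, 9}:
k:     0  1  2  3  4  5  6  7  8  9 10 11 12 13 14 15 16 17 18 19 20 21 22 23
g(k):  0  0  0  0  0  0  1  1  1  1  1  1  2  2  2  0  0  0  0  0  0  1  1  1
So g(23) = 1.

1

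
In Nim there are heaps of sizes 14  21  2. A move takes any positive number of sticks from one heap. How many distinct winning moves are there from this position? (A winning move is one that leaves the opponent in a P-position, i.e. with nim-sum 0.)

Compute the nim-sum pairwise:
14 ^ 21 = 27
27 ^ 2 = 25
The overall nim-sum is X = 25. A heap of size p has a winning move iff p XOR X < p (reduce it to p XOR X).
  14: 14 XOR 25 = 23 ≥ 14 — no move.
  21: 21 XOR 25 = 12 < 21 — winning move (to 12).
  2: 2 XOR 25 = 27 ≥ 2 — no move.
That gives 1 winning move.

1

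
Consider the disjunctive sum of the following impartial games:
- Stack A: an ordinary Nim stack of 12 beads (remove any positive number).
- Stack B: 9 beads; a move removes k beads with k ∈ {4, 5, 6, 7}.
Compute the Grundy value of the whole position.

14

Stack A is a plain Nim stack of size 12, so its Grundy value is 12.
For stack B, compute g(0), g(1), … with moves {4, 5, 6, 7}:
k:     0  1  2  3  4  5  6  7  8  9
g(k):  0  0  0  0  1  1  1  1  2  2
So g(9) = 2.
By the Sprague-Grundy theorem, the Grundy value of a sum of independent games is the XOR of the component values.
Combined value = 12 XOR 2 = 14.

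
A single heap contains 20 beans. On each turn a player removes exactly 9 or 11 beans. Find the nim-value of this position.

0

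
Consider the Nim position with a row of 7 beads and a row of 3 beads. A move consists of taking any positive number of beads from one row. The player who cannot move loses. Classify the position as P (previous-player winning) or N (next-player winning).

Compute the nim-sum pairwise:
7 ^ 3 = 4
The nim-sum is 4 ≠ 0, so this is an N-position: the player to move can win.

N-position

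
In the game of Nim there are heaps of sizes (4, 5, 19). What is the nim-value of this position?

Nim-sum: 4 XOR 5 XOR 19 = 18.

18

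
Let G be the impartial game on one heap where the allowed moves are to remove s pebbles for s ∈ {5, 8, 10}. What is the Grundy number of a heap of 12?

2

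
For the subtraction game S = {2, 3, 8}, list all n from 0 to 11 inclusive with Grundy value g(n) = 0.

0, 1, 5, 6, 10, 11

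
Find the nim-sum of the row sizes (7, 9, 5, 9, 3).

1

Nim-sum: 7 ^ 9 ^ 5 ^ 9 ^ 3 = 1.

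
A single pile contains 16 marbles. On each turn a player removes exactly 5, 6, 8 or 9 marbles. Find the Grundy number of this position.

0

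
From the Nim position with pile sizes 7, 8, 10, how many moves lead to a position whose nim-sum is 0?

Nim-sum: 7 XOR 8 XOR 10 = 5.
The overall nim-sum is X = 5. A pile of size p has a winning move iff p XOR X < p (reduce it to p XOR X).
  7: 7 XOR 5 = 2 < 7 — winning move (to 2).
  8: 8 XOR 5 = 13 ≥ 8 — no move.
  10: 10 XOR 5 = 15 ≥ 10 — no move.
That gives 1 winning move.

1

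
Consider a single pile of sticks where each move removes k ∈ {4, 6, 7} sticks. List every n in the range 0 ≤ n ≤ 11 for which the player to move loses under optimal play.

Compute g(0), g(1), … for moves {4, 6, 7}:
g(0) = mex{} = 0
g(1) = mex{} = 0
g(2) = mex{} = 0
g(3) = mex{} = 0
g(4) = mex{0} = 1
g(5) = mex{0} = 1
g(6) = mex{0} = 1
g(7) = mex{0} = 1
g(8) = mex{0,1} = 2
g(9) = mex{0,1} = 2
g(10) = mex{0,1} = 2
g(11) = mex{1} = 0
The P-positions (g = 0) in 0..11 are 0, 1, 2, 3, 11.

0, 1, 2, 3, 11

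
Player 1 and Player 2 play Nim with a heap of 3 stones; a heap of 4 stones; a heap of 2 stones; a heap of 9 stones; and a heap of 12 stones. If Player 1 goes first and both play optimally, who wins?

Nim-sum: 3 ⊕ 4 ⊕ 2 ⊕ 9 ⊕ 12 = 0.
The nim-sum is 0, so this is a P-position: the player to move is in a losing position under optimal play; Player 1 is about to move from it and so loses — Player 2 wins.

Player 2 wins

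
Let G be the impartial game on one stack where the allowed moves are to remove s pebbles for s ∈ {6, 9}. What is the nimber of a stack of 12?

2

Build the Grundy sequence with g(k) = mex{g(k−s) : s ∈ {6, 9}, s ≤ k}:
g(0) = mex{} = 0
g(1) = mex{} = 0
g(2) = mex{} = 0
g(3) = mex{} = 0
g(4) = mex{} = 0
g(5) = mex{} = 0
g(6) = mex{0} = 1
g(7) = mex{0} = 1
g(8) = mex{0} = 1
g(9) = mex{0} = 1
g(10) = mex{0} = 1
g(11) = mex{0} = 1
g(12) = mex{0,1} = 2
So g(12) = 2.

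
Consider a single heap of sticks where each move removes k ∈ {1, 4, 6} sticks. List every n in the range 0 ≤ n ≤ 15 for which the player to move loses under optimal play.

Grundy values for subtraction set {1, 4, 6}:
k:     0  1  2  3  4  5  6  7  8  9 10 11 12 13 14 15
g(k):  0  1  0  1  2  0  1  0  1  2  0  1  0  1  2  0
The P-positions (g = 0) in 0..15 are 0, 2, 5, 7, 10, 12, 15.

0, 2, 5, 7, 10, 12, 15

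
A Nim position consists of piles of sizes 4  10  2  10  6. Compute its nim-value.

0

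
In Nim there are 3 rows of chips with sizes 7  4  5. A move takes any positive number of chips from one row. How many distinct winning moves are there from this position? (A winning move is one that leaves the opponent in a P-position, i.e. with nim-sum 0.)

3

Compute the nim-sum pairwise:
7 XOR 4 = 3
3 XOR 5 = 6
The overall nim-sum is X = 6. A row of size p has a winning move iff p XOR X < p (reduce it to p XOR X).
  7: 7 XOR 6 = 1 < 7 — winning move (to 1).
  4: 4 XOR 6 = 2 < 4 — winning move (to 2).
  5: 5 XOR 6 = 3 < 5 — winning move (to 3).
That gives 3 winning moves.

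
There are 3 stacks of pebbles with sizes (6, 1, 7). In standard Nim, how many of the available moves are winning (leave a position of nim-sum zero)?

0

Nim-sum: 6 ^ 1 ^ 7 = 0.
The nim-sum is already 0, so every move leaves a nonzero nim-sum — there are no winning moves.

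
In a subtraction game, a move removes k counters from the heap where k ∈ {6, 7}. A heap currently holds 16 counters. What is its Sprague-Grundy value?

0

Grundy values for subtraction set {6, 7}:
k:     0  1  2  3  4  5  6  7  8  9 10 11 12 13 14 15 16
g(k):  0  0  0  0  0  0  1  1  1  1  1  1  2  0  0  0  0
So g(16) = 0.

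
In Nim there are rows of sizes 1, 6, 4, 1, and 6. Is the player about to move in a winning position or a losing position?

Write each in binary and XOR column by column:
  001  (1)
  110  (6)
  100  (4)
  001  (1)
  110  (6)
  ---
  100  (4)
The nim-sum is 4 ≠ 0, so this is an N-position: the player to move can win.

Winning position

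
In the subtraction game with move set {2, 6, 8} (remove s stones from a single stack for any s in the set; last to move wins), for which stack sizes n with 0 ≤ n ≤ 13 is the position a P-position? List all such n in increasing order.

0, 1, 4, 5

Compute g(0), g(1), … for moves {2, 6, 8}:
g(0) = mex{} = 0
g(1) = mex{} = 0
g(2) = mex{0} = 1
g(3) = mex{0} = 1
g(4) = mex{1} = 0
g(5) = mex{1} = 0
g(6) = mex{0} = 1
g(7) = mex{0} = 1
g(8) = mex{0,1} = 2
g(9) = mex{0,1} = 2
g(10) = mex{0,1,2} = 3
g(11) = mex{0,1,2} = 3
g(12) = mex{0,1,3} = 2
g(13) = mex{0,1,3} = 2
The P-positions (g = 0) in 0..13 are 0, 1, 4, 5.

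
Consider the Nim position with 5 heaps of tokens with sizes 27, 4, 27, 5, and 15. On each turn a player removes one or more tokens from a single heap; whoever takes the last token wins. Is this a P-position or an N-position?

Write each in binary and XOR column by column:
  11011  (27)
  00100  (4)
  11011  (27)
  00101  (5)
  01111  (15)
  -----
  01110  (14)
The nim-sum is 14 ≠ 0, so this is an N-position: the player to move can win.

N-position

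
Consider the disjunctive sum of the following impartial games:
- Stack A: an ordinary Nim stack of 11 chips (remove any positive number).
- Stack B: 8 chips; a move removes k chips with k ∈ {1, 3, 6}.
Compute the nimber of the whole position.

9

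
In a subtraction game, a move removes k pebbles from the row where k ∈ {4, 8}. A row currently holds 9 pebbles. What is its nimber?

2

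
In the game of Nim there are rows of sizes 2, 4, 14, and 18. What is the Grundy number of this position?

26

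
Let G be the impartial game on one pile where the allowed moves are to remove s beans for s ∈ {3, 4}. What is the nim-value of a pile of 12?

Compute g(0), g(1), … for moves {3, 4}:
g(0) = mex{} = 0
g(1) = mex{} = 0
g(2) = mex{} = 0
g(3) = mex{0} = 1
g(4) = mex{0} = 1
g(5) = mex{0} = 1
g(6) = mex{0,1} = 2
g(7) = mex{1} = 0
g(8) = mex{1} = 0
g(9) = mex{1,2} = 0
g(10) = mex{0,2} = 1
g(11) = mex{0} = 1
g(12) = mex{0} = 1
So g(12) = 1.

1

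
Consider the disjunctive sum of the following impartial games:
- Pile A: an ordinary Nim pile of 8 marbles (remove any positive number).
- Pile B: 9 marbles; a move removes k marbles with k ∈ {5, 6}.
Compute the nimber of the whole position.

9

Pile A is a plain Nim pile of size 8, so its Grundy value is 8.
Build the Grundy sequence for pile B with g(k) = mex{g(k−s) : s ∈ {5, 6}, s ≤ k}:
g(0) = mex{} = 0
g(1) = mex{} = 0
g(2) = mex{} = 0
g(3) = mex{} = 0
g(4) = mex{} = 0
g(5) = mex{0} = 1
g(6) = mex{0} = 1
g(7) = mex{0} = 1
g(8) = mex{0} = 1
g(9) = mex{0} = 1
So g(9) = 1.
By the Sprague-Grundy theorem, the Grundy value of a sum of independent games is the XOR of the component values.
Combined value = 8 ⊕ 1 = 9.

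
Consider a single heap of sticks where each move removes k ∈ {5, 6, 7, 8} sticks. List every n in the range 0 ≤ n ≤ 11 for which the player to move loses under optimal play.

0, 1, 2, 3, 4

Compute g(0), g(1), … for moves {5, 6, 7, 8}:
k:     0  1  2  3  4  5  6  7  8  9 10 11
g(k):  0  0  0  0  0  1  1  1  1  1  2  2
The P-positions (g = 0) in 0..11 are 0, 1, 2, 3, 4.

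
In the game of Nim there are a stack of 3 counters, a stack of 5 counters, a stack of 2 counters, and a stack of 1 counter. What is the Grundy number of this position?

Compute the nim-sum pairwise:
3 ^ 5 = 6
6 ^ 2 = 4
4 ^ 1 = 5

5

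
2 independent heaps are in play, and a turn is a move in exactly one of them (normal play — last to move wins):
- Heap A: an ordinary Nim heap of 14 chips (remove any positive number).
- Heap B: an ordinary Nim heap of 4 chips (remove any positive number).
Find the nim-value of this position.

10

Heap A is a plain Nim heap of size 14, so its Grundy value is 14.
Heap B is a plain Nim heap of size 4, so its Grundy value is 4.
The value of a disjunctive sum is the nim-sum of the parts.
Combined value = 14 ⊕ 4 = 10.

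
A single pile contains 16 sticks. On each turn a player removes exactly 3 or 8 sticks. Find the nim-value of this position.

Build the Grundy sequence with g(k) = mex{g(k−s) : s ∈ {3, 8}, s ≤ k}:
k:     0  1  2  3  4  5  6  7  8  9 10 11 12 13 14 15 16
g(k):  0  0  0  1  1  1  0  0  2  1  1  0  0  0  1  1  1
So g(16) = 1.

1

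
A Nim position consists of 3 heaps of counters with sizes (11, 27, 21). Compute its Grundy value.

Bitwise XOR of the heap sizes:
  01011  (11)
  11011  (27)
  10101  (21)
  -----
  00101  (5)

5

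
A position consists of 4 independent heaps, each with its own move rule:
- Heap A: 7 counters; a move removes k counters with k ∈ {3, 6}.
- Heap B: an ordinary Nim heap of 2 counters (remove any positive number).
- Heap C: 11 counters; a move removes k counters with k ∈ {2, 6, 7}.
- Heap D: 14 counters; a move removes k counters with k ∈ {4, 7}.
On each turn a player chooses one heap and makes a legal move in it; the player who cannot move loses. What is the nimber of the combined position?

1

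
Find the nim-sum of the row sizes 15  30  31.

14

Nim-sum: 15 XOR 30 XOR 31 = 14.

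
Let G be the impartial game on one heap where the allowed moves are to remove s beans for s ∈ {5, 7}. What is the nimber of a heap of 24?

0

Compute g(0), g(1), … for moves {5, 7}:
k:     0  1  2  3  4  5  6  7  8  9 10 11 12 13 14 15 16 17 18 19 20 21 22 23 24
g(k):  0  0  0  0  0  1  1  1  1  1  2  2  0  0  0  0  0  1  1  1  1  1  2  2  0
So g(24) = 0.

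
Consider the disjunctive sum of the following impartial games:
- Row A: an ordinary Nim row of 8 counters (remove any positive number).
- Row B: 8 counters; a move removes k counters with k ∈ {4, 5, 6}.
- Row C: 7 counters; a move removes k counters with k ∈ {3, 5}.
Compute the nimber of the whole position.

8

Row A is a plain Nim row of size 8, so its Grundy value is 8.
For row B, compute g(0), g(1), … with moves {4, 5, 6}:
g(0) = mex{} = 0
g(1) = mex{} = 0
g(2) = mex{} = 0
g(3) = mex{} = 0
g(4) = mex{0} = 1
g(5) = mex{0} = 1
g(6) = mex{0} = 1
g(7) = mex{0} = 1
g(8) = mex{0,1} = 2
So g(8) = 2.
Build the Grundy sequence for row C with g(k) = mex{g(k−s) : s ∈ {3, 5}, s ≤ k}:
k:     0  1  2  3  4  5  6  7
g(k):  0  0  0  1  1  1  2  2
So g(7) = 2.
The value of a disjunctive sum is the nim-sum of the parts.
Combined value = 8 ⊕ 2 ⊕ 2 = 8.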